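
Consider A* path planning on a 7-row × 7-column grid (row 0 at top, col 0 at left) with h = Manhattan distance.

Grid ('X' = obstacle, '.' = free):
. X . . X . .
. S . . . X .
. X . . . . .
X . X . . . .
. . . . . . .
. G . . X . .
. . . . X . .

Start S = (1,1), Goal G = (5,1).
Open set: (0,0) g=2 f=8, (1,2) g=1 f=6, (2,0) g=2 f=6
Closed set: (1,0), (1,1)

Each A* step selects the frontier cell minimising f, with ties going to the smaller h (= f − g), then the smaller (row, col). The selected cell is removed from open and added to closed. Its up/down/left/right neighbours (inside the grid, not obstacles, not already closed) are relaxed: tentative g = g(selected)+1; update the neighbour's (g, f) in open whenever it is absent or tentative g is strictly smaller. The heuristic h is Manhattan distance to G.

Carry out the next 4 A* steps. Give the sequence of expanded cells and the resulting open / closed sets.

order=[(2,0) → (1,2) → (2,2) → (2,3)]; open=[(0,0) g=2 f=8, (0,2) g=2 f=8, (1,3) g=2 f=8, (2,4) g=4 f=10, (3,3) g=4 f=8]; closed=[(1,0), (1,1), (1,2), (2,0), (2,2), (2,3)]

step 1: expand (2,0) (f=6, h=4) → closed; open now [(0,0) g=2 f=8, (1,2) g=1 f=6]
step 2: expand (1,2) (f=6, h=5) → closed; open now [(0,0) g=2 f=8, (0,2) g=2 f=8, (1,3) g=2 f=8, (2,2) g=2 f=6]
step 3: expand (2,2) (f=6, h=4) → closed; open now [(0,0) g=2 f=8, (0,2) g=2 f=8, (1,3) g=2 f=8, (2,3) g=3 f=8]
step 4: expand (2,3) (f=8, h=5) → closed; open now [(0,0) g=2 f=8, (0,2) g=2 f=8, (1,3) g=2 f=8, (2,4) g=4 f=10, (3,3) g=4 f=8]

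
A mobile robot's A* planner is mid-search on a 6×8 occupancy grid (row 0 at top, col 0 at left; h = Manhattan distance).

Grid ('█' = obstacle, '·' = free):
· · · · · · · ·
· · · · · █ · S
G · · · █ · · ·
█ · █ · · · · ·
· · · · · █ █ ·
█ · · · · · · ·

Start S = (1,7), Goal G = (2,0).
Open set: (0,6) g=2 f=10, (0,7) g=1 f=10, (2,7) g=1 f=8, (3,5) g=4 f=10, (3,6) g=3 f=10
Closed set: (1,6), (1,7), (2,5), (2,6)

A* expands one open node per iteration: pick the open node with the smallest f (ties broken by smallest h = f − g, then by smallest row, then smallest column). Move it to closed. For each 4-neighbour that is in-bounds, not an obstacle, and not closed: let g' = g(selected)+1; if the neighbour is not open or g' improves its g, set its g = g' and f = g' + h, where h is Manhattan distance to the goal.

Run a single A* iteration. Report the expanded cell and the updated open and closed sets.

step 1: expand (2,7) (f=8, h=7) → closed; open now [(0,6) g=2 f=10, (0,7) g=1 f=10, (3,5) g=4 f=10, (3,6) g=3 f=10, (3,7) g=2 f=10]

expanded=(2,7); open=[(0,6) g=2 f=10, (0,7) g=1 f=10, (3,5) g=4 f=10, (3,6) g=3 f=10, (3,7) g=2 f=10]; closed=[(1,6), (1,7), (2,5), (2,6), (2,7)]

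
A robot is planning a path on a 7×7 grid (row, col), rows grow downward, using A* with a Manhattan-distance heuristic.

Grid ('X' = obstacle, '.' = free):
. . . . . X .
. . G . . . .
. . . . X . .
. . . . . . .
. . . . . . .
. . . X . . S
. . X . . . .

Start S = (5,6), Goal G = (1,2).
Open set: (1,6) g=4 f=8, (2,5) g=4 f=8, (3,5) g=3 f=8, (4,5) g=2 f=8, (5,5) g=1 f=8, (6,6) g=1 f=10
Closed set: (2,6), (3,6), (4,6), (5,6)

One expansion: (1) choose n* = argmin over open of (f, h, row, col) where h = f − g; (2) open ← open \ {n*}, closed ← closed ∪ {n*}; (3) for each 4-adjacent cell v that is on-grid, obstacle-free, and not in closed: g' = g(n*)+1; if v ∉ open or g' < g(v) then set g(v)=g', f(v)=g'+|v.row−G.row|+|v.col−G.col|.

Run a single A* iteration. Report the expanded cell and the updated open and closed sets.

step 1: expand (1,6) (f=8, h=4) → closed; open now [(0,6) g=5 f=10, (1,5) g=5 f=8, (2,5) g=4 f=8, (3,5) g=3 f=8, (4,5) g=2 f=8, (5,5) g=1 f=8, (6,6) g=1 f=10]

expanded=(1,6); open=[(0,6) g=5 f=10, (1,5) g=5 f=8, (2,5) g=4 f=8, (3,5) g=3 f=8, (4,5) g=2 f=8, (5,5) g=1 f=8, (6,6) g=1 f=10]; closed=[(1,6), (2,6), (3,6), (4,6), (5,6)]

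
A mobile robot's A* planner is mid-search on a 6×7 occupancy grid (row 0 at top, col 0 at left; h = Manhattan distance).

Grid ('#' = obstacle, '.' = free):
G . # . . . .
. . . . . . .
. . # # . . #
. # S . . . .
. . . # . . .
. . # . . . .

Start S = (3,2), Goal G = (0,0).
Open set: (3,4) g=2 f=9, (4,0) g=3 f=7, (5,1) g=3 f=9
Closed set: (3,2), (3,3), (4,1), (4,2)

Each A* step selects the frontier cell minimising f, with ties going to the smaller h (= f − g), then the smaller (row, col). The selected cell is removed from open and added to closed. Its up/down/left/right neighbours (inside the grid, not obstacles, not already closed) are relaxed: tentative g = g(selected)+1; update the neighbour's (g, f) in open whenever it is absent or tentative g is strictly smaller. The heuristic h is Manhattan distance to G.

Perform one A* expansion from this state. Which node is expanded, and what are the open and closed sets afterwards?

step 1: expand (4,0) (f=7, h=4) → closed; open now [(3,0) g=4 f=7, (3,4) g=2 f=9, (5,0) g=4 f=9, (5,1) g=3 f=9]

expanded=(4,0); open=[(3,0) g=4 f=7, (3,4) g=2 f=9, (5,0) g=4 f=9, (5,1) g=3 f=9]; closed=[(3,2), (3,3), (4,0), (4,1), (4,2)]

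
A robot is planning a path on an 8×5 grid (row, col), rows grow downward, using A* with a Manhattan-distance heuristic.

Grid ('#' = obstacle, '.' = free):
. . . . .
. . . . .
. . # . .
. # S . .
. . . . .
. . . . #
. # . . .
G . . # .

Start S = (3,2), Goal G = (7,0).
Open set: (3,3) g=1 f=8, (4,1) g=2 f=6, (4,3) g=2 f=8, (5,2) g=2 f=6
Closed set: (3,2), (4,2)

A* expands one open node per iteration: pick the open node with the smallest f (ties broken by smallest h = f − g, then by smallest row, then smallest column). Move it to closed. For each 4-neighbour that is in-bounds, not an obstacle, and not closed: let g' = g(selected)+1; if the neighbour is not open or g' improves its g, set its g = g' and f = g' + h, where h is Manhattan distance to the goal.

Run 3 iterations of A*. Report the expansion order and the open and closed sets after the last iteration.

step 1: expand (4,1) (f=6, h=4) → closed; open now [(3,3) g=1 f=8, (4,0) g=3 f=6, (4,3) g=2 f=8, (5,1) g=3 f=6, (5,2) g=2 f=6]
step 2: expand (4,0) (f=6, h=3) → closed; open now [(3,0) g=4 f=8, (3,3) g=1 f=8, (4,3) g=2 f=8, (5,0) g=4 f=6, (5,1) g=3 f=6, (5,2) g=2 f=6]
step 3: expand (5,0) (f=6, h=2) → closed; open now [(3,0) g=4 f=8, (3,3) g=1 f=8, (4,3) g=2 f=8, (5,1) g=3 f=6, (5,2) g=2 f=6, (6,0) g=5 f=6]

order=[(4,1) → (4,0) → (5,0)]; open=[(3,0) g=4 f=8, (3,3) g=1 f=8, (4,3) g=2 f=8, (5,1) g=3 f=6, (5,2) g=2 f=6, (6,0) g=5 f=6]; closed=[(3,2), (4,0), (4,1), (4,2), (5,0)]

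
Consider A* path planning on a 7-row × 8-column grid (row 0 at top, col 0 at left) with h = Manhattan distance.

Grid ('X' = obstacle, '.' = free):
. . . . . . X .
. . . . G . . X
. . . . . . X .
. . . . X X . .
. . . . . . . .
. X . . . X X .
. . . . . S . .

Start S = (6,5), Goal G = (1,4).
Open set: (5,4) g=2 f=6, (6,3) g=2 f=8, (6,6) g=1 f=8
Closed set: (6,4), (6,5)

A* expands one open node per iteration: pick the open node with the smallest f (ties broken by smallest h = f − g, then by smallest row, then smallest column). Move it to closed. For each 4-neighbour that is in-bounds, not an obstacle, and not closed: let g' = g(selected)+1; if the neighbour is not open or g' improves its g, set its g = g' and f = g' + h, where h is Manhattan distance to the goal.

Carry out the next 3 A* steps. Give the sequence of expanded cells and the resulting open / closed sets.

step 1: expand (5,4) (f=6, h=4) → closed; open now [(4,4) g=3 f=6, (5,3) g=3 f=8, (6,3) g=2 f=8, (6,6) g=1 f=8]
step 2: expand (4,4) (f=6, h=3) → closed; open now [(4,3) g=4 f=8, (4,5) g=4 f=8, (5,3) g=3 f=8, (6,3) g=2 f=8, (6,6) g=1 f=8]
step 3: expand (4,3) (f=8, h=4) → closed; open now [(3,3) g=5 f=8, (4,2) g=5 f=10, (4,5) g=4 f=8, (5,3) g=3 f=8, (6,3) g=2 f=8, (6,6) g=1 f=8]

order=[(5,4) → (4,4) → (4,3)]; open=[(3,3) g=5 f=8, (4,2) g=5 f=10, (4,5) g=4 f=8, (5,3) g=3 f=8, (6,3) g=2 f=8, (6,6) g=1 f=8]; closed=[(4,3), (4,4), (5,4), (6,4), (6,5)]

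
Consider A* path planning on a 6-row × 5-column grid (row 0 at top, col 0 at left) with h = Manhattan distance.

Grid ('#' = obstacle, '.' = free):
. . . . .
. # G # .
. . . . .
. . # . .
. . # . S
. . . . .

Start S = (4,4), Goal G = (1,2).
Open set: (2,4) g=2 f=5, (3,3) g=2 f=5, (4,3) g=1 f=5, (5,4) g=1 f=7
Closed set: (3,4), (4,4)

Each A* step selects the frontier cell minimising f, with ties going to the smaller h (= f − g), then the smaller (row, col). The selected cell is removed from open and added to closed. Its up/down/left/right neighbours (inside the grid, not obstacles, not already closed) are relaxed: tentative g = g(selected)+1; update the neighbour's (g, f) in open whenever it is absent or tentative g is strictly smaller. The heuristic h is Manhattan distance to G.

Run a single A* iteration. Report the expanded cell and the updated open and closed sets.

expanded=(2,4); open=[(1,4) g=3 f=5, (2,3) g=3 f=5, (3,3) g=2 f=5, (4,3) g=1 f=5, (5,4) g=1 f=7]; closed=[(2,4), (3,4), (4,4)]

step 1: expand (2,4) (f=5, h=3) → closed; open now [(1,4) g=3 f=5, (2,3) g=3 f=5, (3,3) g=2 f=5, (4,3) g=1 f=5, (5,4) g=1 f=7]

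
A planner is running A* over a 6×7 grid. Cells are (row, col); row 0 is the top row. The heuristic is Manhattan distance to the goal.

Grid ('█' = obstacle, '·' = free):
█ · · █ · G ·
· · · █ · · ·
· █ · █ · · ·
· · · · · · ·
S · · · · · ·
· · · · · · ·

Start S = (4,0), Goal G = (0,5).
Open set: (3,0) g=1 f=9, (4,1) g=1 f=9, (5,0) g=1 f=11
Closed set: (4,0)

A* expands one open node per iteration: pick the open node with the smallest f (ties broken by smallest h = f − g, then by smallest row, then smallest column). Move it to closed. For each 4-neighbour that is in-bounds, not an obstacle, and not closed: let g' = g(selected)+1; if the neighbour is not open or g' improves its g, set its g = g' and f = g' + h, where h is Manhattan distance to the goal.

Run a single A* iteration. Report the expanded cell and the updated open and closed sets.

expanded=(3,0); open=[(2,0) g=2 f=9, (3,1) g=2 f=9, (4,1) g=1 f=9, (5,0) g=1 f=11]; closed=[(3,0), (4,0)]

step 1: expand (3,0) (f=9, h=8) → closed; open now [(2,0) g=2 f=9, (3,1) g=2 f=9, (4,1) g=1 f=9, (5,0) g=1 f=11]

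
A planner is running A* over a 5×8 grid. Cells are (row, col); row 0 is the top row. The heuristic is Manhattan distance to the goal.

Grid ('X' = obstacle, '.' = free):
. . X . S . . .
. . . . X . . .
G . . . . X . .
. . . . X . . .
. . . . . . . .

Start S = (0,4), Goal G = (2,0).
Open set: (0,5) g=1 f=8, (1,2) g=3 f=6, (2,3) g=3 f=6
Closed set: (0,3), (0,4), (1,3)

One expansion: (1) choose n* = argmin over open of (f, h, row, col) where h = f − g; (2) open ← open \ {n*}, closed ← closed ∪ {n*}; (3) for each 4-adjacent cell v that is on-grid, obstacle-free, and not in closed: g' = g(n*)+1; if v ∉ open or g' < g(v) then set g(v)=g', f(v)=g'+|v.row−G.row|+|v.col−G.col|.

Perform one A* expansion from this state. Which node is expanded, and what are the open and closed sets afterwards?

expanded=(1,2); open=[(0,5) g=1 f=8, (1,1) g=4 f=6, (2,2) g=4 f=6, (2,3) g=3 f=6]; closed=[(0,3), (0,4), (1,2), (1,3)]

step 1: expand (1,2) (f=6, h=3) → closed; open now [(0,5) g=1 f=8, (1,1) g=4 f=6, (2,2) g=4 f=6, (2,3) g=3 f=6]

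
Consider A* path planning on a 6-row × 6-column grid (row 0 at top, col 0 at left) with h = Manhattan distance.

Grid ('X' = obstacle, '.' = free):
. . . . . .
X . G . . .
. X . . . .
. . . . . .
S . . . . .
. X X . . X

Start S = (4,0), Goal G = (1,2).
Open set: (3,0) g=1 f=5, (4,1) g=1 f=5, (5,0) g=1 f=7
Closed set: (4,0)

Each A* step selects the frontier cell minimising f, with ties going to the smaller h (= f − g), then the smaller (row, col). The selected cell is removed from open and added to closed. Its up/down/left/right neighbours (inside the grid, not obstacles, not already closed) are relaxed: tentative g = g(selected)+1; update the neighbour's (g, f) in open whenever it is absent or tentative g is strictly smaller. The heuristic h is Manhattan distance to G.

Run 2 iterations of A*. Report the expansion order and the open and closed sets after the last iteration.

order=[(3,0) → (2,0)]; open=[(3,1) g=2 f=5, (4,1) g=1 f=5, (5,0) g=1 f=7]; closed=[(2,0), (3,0), (4,0)]

step 1: expand (3,0) (f=5, h=4) → closed; open now [(2,0) g=2 f=5, (3,1) g=2 f=5, (4,1) g=1 f=5, (5,0) g=1 f=7]
step 2: expand (2,0) (f=5, h=3) → closed; open now [(3,1) g=2 f=5, (4,1) g=1 f=5, (5,0) g=1 f=7]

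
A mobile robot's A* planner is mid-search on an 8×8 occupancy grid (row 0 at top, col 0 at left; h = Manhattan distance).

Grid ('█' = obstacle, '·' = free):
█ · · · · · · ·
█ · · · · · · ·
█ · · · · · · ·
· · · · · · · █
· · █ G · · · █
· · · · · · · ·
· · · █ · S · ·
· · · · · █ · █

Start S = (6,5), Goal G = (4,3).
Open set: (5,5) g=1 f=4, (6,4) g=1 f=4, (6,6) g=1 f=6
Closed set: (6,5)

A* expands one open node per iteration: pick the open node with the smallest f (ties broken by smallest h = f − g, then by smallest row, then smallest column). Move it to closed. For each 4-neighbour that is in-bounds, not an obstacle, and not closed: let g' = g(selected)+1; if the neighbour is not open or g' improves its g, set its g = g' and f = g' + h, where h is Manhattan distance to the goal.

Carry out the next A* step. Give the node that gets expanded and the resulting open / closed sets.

expanded=(5,5); open=[(4,5) g=2 f=4, (5,4) g=2 f=4, (5,6) g=2 f=6, (6,4) g=1 f=4, (6,6) g=1 f=6]; closed=[(5,5), (6,5)]

step 1: expand (5,5) (f=4, h=3) → closed; open now [(4,5) g=2 f=4, (5,4) g=2 f=4, (5,6) g=2 f=6, (6,4) g=1 f=4, (6,6) g=1 f=6]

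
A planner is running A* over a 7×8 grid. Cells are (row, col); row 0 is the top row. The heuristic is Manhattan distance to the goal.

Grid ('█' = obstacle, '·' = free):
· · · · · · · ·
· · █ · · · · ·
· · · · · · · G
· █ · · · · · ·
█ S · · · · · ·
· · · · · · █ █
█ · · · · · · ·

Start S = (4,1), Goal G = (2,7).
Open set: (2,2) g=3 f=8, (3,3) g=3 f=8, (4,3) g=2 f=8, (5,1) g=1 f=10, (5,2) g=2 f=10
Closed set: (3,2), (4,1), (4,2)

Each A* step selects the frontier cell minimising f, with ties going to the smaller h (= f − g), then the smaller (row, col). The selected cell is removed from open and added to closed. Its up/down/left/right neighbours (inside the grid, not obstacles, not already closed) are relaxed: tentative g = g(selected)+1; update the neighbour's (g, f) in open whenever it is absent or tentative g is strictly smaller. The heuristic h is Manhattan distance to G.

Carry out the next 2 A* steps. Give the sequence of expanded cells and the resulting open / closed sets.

step 1: expand (2,2) (f=8, h=5) → closed; open now [(2,1) g=4 f=10, (2,3) g=4 f=8, (3,3) g=3 f=8, (4,3) g=2 f=8, (5,1) g=1 f=10, (5,2) g=2 f=10]
step 2: expand (2,3) (f=8, h=4) → closed; open now [(1,3) g=5 f=10, (2,1) g=4 f=10, (2,4) g=5 f=8, (3,3) g=3 f=8, (4,3) g=2 f=8, (5,1) g=1 f=10, (5,2) g=2 f=10]

order=[(2,2) → (2,3)]; open=[(1,3) g=5 f=10, (2,1) g=4 f=10, (2,4) g=5 f=8, (3,3) g=3 f=8, (4,3) g=2 f=8, (5,1) g=1 f=10, (5,2) g=2 f=10]; closed=[(2,2), (2,3), (3,2), (4,1), (4,2)]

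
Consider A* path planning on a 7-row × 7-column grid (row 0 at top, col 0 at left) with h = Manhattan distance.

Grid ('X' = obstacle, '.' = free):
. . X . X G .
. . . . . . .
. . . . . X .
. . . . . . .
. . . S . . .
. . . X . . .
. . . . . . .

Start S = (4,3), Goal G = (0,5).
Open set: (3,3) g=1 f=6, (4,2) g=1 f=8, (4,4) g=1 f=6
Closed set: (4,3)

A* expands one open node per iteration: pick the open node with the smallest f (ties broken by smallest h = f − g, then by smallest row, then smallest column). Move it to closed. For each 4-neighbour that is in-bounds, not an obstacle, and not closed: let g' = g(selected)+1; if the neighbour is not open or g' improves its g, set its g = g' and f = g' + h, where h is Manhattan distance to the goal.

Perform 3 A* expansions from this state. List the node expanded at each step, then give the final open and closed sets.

order=[(3,3) → (2,3) → (1,3)]; open=[(0,3) g=4 f=6, (1,2) g=4 f=8, (1,4) g=4 f=6, (2,2) g=3 f=8, (2,4) g=3 f=6, (3,2) g=2 f=8, (3,4) g=2 f=6, (4,2) g=1 f=8, (4,4) g=1 f=6]; closed=[(1,3), (2,3), (3,3), (4,3)]

step 1: expand (3,3) (f=6, h=5) → closed; open now [(2,3) g=2 f=6, (3,2) g=2 f=8, (3,4) g=2 f=6, (4,2) g=1 f=8, (4,4) g=1 f=6]
step 2: expand (2,3) (f=6, h=4) → closed; open now [(1,3) g=3 f=6, (2,2) g=3 f=8, (2,4) g=3 f=6, (3,2) g=2 f=8, (3,4) g=2 f=6, (4,2) g=1 f=8, (4,4) g=1 f=6]
step 3: expand (1,3) (f=6, h=3) → closed; open now [(0,3) g=4 f=6, (1,2) g=4 f=8, (1,4) g=4 f=6, (2,2) g=3 f=8, (2,4) g=3 f=6, (3,2) g=2 f=8, (3,4) g=2 f=6, (4,2) g=1 f=8, (4,4) g=1 f=6]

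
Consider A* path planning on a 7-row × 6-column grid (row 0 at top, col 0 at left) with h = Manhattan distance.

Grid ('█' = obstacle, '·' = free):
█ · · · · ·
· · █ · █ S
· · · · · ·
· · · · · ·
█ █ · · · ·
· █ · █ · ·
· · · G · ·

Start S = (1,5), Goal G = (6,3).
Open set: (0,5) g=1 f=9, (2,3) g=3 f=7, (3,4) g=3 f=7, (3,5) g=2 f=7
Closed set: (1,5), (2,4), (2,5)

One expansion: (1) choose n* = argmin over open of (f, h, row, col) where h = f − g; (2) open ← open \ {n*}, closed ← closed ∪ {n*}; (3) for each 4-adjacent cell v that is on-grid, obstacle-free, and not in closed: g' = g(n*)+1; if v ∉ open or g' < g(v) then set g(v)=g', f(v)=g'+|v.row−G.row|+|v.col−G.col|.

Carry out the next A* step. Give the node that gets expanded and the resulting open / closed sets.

expanded=(2,3); open=[(0,5) g=1 f=9, (1,3) g=4 f=9, (2,2) g=4 f=9, (3,3) g=4 f=7, (3,4) g=3 f=7, (3,5) g=2 f=7]; closed=[(1,5), (2,3), (2,4), (2,5)]

step 1: expand (2,3) (f=7, h=4) → closed; open now [(0,5) g=1 f=9, (1,3) g=4 f=9, (2,2) g=4 f=9, (3,3) g=4 f=7, (3,4) g=3 f=7, (3,5) g=2 f=7]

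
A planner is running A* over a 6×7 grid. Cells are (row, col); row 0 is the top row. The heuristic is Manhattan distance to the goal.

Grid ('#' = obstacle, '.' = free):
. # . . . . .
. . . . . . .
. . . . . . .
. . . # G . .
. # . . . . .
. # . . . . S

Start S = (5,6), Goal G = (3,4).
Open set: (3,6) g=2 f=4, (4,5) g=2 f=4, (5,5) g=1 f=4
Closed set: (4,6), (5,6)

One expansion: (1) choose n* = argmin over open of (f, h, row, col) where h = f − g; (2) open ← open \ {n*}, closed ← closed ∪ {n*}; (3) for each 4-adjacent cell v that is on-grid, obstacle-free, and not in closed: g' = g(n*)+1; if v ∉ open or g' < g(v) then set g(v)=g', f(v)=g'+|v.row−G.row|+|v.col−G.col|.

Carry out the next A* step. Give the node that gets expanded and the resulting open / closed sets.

expanded=(3,6); open=[(2,6) g=3 f=6, (3,5) g=3 f=4, (4,5) g=2 f=4, (5,5) g=1 f=4]; closed=[(3,6), (4,6), (5,6)]

step 1: expand (3,6) (f=4, h=2) → closed; open now [(2,6) g=3 f=6, (3,5) g=3 f=4, (4,5) g=2 f=4, (5,5) g=1 f=4]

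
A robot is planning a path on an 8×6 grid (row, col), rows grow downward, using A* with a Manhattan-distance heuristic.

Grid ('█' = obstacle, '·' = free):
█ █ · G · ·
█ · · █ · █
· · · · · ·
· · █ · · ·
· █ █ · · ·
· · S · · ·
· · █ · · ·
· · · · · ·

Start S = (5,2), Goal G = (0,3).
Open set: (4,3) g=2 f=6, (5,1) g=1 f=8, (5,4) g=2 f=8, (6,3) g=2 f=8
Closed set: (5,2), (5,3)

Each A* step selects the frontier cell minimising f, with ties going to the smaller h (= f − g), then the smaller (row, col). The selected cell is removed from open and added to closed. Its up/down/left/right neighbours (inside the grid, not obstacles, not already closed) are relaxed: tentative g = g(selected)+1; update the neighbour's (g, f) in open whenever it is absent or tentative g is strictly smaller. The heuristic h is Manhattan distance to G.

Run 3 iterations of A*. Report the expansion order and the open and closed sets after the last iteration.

order=[(4,3) → (3,3) → (2,3)]; open=[(2,2) g=5 f=8, (2,4) g=5 f=8, (3,4) g=4 f=8, (4,4) g=3 f=8, (5,1) g=1 f=8, (5,4) g=2 f=8, (6,3) g=2 f=8]; closed=[(2,3), (3,3), (4,3), (5,2), (5,3)]

step 1: expand (4,3) (f=6, h=4) → closed; open now [(3,3) g=3 f=6, (4,4) g=3 f=8, (5,1) g=1 f=8, (5,4) g=2 f=8, (6,3) g=2 f=8]
step 2: expand (3,3) (f=6, h=3) → closed; open now [(2,3) g=4 f=6, (3,4) g=4 f=8, (4,4) g=3 f=8, (5,1) g=1 f=8, (5,4) g=2 f=8, (6,3) g=2 f=8]
step 3: expand (2,3) (f=6, h=2) → closed; open now [(2,2) g=5 f=8, (2,4) g=5 f=8, (3,4) g=4 f=8, (4,4) g=3 f=8, (5,1) g=1 f=8, (5,4) g=2 f=8, (6,3) g=2 f=8]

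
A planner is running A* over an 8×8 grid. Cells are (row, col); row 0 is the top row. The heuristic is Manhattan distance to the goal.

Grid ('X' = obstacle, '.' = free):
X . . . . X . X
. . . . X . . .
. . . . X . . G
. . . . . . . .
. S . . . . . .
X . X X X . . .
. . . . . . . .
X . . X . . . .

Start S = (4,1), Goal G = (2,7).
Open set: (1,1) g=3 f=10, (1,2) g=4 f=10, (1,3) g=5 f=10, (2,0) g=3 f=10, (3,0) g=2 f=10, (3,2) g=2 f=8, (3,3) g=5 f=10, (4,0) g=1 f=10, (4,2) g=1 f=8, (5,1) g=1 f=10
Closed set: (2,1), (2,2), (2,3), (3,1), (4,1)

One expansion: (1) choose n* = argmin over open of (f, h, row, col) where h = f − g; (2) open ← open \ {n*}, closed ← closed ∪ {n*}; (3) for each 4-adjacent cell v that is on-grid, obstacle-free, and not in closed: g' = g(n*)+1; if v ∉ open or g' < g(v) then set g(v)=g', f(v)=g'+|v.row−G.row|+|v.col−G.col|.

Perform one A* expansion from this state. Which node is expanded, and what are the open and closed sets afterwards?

step 1: expand (3,2) (f=8, h=6) → closed; open now [(1,1) g=3 f=10, (1,2) g=4 f=10, (1,3) g=5 f=10, (2,0) g=3 f=10, (3,0) g=2 f=10, (3,3) g=3 f=8, (4,0) g=1 f=10, (4,2) g=1 f=8, (5,1) g=1 f=10]

expanded=(3,2); open=[(1,1) g=3 f=10, (1,2) g=4 f=10, (1,3) g=5 f=10, (2,0) g=3 f=10, (3,0) g=2 f=10, (3,3) g=3 f=8, (4,0) g=1 f=10, (4,2) g=1 f=8, (5,1) g=1 f=10]; closed=[(2,1), (2,2), (2,3), (3,1), (3,2), (4,1)]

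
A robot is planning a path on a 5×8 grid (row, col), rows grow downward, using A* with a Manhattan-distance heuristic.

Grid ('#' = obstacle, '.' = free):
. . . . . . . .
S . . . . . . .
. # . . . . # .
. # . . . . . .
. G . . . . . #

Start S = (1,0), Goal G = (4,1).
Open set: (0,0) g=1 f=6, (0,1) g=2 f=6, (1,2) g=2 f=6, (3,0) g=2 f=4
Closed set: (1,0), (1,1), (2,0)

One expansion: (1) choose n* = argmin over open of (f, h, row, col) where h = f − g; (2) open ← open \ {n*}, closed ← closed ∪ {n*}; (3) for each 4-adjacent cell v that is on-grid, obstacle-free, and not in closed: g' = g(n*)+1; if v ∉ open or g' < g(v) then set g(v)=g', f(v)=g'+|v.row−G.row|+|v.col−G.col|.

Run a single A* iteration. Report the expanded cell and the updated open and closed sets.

expanded=(3,0); open=[(0,0) g=1 f=6, (0,1) g=2 f=6, (1,2) g=2 f=6, (4,0) g=3 f=4]; closed=[(1,0), (1,1), (2,0), (3,0)]

step 1: expand (3,0) (f=4, h=2) → closed; open now [(0,0) g=1 f=6, (0,1) g=2 f=6, (1,2) g=2 f=6, (4,0) g=3 f=4]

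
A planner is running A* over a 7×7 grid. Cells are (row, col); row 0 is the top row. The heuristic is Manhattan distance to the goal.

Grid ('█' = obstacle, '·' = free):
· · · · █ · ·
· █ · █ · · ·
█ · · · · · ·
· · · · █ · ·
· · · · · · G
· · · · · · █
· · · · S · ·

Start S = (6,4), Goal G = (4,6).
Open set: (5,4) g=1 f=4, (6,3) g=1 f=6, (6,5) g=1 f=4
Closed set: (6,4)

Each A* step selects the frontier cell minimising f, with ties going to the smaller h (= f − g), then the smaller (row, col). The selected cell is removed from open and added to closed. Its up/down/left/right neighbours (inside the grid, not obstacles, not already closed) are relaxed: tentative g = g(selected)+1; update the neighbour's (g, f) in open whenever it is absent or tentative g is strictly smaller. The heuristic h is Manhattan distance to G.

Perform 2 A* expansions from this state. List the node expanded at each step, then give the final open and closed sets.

order=[(5,4) → (4,4)]; open=[(4,3) g=3 f=6, (4,5) g=3 f=4, (5,3) g=2 f=6, (5,5) g=2 f=4, (6,3) g=1 f=6, (6,5) g=1 f=4]; closed=[(4,4), (5,4), (6,4)]

step 1: expand (5,4) (f=4, h=3) → closed; open now [(4,4) g=2 f=4, (5,3) g=2 f=6, (5,5) g=2 f=4, (6,3) g=1 f=6, (6,5) g=1 f=4]
step 2: expand (4,4) (f=4, h=2) → closed; open now [(4,3) g=3 f=6, (4,5) g=3 f=4, (5,3) g=2 f=6, (5,5) g=2 f=4, (6,3) g=1 f=6, (6,5) g=1 f=4]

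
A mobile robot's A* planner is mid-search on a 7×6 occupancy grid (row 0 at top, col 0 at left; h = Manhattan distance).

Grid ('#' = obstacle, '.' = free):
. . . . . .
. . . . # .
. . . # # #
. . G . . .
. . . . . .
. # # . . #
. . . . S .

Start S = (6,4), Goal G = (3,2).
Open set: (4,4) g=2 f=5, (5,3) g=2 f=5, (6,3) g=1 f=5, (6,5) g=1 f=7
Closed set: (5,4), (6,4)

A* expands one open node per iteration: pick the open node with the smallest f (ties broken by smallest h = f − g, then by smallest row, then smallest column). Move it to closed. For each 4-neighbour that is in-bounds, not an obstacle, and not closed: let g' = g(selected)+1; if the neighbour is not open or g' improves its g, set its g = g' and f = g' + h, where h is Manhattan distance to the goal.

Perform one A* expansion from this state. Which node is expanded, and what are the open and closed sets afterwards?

expanded=(4,4); open=[(3,4) g=3 f=5, (4,3) g=3 f=5, (4,5) g=3 f=7, (5,3) g=2 f=5, (6,3) g=1 f=5, (6,5) g=1 f=7]; closed=[(4,4), (5,4), (6,4)]

step 1: expand (4,4) (f=5, h=3) → closed; open now [(3,4) g=3 f=5, (4,3) g=3 f=5, (4,5) g=3 f=7, (5,3) g=2 f=5, (6,3) g=1 f=5, (6,5) g=1 f=7]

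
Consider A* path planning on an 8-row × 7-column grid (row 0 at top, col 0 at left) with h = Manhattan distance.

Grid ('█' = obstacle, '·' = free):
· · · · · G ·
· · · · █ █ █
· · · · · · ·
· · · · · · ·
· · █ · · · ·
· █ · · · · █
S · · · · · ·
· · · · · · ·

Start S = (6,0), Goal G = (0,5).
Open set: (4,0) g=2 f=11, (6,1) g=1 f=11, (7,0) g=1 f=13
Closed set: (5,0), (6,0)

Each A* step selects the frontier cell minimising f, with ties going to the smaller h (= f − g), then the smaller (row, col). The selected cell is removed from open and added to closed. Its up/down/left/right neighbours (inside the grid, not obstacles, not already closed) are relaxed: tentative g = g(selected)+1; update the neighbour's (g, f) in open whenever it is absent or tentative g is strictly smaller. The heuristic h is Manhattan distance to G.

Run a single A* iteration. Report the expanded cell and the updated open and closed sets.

step 1: expand (4,0) (f=11, h=9) → closed; open now [(3,0) g=3 f=11, (4,1) g=3 f=11, (6,1) g=1 f=11, (7,0) g=1 f=13]

expanded=(4,0); open=[(3,0) g=3 f=11, (4,1) g=3 f=11, (6,1) g=1 f=11, (7,0) g=1 f=13]; closed=[(4,0), (5,0), (6,0)]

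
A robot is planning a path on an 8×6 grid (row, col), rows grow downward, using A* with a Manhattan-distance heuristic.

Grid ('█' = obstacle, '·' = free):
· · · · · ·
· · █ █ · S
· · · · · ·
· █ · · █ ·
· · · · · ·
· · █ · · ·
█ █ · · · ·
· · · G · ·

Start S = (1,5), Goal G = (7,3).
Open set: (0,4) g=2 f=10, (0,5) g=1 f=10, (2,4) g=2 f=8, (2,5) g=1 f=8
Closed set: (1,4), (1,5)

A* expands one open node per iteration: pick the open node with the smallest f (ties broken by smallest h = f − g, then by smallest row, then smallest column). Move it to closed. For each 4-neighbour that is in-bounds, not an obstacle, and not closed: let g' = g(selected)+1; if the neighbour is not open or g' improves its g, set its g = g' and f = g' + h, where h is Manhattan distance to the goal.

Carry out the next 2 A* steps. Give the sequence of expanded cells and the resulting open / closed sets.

step 1: expand (2,4) (f=8, h=6) → closed; open now [(0,4) g=2 f=10, (0,5) g=1 f=10, (2,3) g=3 f=8, (2,5) g=1 f=8]
step 2: expand (2,3) (f=8, h=5) → closed; open now [(0,4) g=2 f=10, (0,5) g=1 f=10, (2,2) g=4 f=10, (2,5) g=1 f=8, (3,3) g=4 f=8]

order=[(2,4) → (2,3)]; open=[(0,4) g=2 f=10, (0,5) g=1 f=10, (2,2) g=4 f=10, (2,5) g=1 f=8, (3,3) g=4 f=8]; closed=[(1,4), (1,5), (2,3), (2,4)]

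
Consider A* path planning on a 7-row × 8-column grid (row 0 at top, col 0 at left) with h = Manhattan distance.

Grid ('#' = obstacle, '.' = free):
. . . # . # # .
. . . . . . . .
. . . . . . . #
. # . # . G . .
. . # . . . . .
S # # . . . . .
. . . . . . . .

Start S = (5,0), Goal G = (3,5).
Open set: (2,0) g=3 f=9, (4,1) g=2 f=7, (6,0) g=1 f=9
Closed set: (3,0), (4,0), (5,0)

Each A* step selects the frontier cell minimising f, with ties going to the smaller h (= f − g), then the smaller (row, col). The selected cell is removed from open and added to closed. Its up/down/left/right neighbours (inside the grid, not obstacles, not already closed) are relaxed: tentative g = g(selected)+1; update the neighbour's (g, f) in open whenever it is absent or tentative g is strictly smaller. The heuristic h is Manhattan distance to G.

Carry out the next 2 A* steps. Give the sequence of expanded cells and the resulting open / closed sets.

order=[(4,1) → (2,0)]; open=[(1,0) g=4 f=11, (2,1) g=4 f=9, (6,0) g=1 f=9]; closed=[(2,0), (3,0), (4,0), (4,1), (5,0)]

step 1: expand (4,1) (f=7, h=5) → closed; open now [(2,0) g=3 f=9, (6,0) g=1 f=9]
step 2: expand (2,0) (f=9, h=6) → closed; open now [(1,0) g=4 f=11, (2,1) g=4 f=9, (6,0) g=1 f=9]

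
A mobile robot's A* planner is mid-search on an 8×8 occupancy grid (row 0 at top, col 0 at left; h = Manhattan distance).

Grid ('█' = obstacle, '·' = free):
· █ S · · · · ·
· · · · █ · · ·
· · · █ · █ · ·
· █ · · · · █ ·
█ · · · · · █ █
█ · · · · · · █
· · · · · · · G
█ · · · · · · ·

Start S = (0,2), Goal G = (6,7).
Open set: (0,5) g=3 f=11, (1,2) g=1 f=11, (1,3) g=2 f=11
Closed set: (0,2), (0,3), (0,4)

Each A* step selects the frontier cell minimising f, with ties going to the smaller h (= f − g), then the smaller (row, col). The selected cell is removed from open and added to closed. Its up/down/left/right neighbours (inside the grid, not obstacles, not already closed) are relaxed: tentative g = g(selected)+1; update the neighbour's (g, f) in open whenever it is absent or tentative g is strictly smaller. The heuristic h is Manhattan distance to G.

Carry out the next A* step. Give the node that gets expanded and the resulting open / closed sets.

step 1: expand (0,5) (f=11, h=8) → closed; open now [(0,6) g=4 f=11, (1,2) g=1 f=11, (1,3) g=2 f=11, (1,5) g=4 f=11]

expanded=(0,5); open=[(0,6) g=4 f=11, (1,2) g=1 f=11, (1,3) g=2 f=11, (1,5) g=4 f=11]; closed=[(0,2), (0,3), (0,4), (0,5)]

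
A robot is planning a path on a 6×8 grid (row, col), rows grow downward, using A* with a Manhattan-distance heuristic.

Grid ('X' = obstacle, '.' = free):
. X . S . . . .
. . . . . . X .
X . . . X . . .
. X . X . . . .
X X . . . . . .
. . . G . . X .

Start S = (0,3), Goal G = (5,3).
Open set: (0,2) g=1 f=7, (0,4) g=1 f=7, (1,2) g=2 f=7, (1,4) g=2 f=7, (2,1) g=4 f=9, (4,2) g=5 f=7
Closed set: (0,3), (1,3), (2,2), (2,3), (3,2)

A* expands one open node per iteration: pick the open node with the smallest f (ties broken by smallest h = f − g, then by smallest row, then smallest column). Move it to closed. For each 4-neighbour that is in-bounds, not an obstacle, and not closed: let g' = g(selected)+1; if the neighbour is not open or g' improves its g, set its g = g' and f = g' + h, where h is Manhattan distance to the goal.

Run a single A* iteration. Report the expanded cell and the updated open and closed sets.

step 1: expand (4,2) (f=7, h=2) → closed; open now [(0,2) g=1 f=7, (0,4) g=1 f=7, (1,2) g=2 f=7, (1,4) g=2 f=7, (2,1) g=4 f=9, (4,3) g=6 f=7, (5,2) g=6 f=7]

expanded=(4,2); open=[(0,2) g=1 f=7, (0,4) g=1 f=7, (1,2) g=2 f=7, (1,4) g=2 f=7, (2,1) g=4 f=9, (4,3) g=6 f=7, (5,2) g=6 f=7]; closed=[(0,3), (1,3), (2,2), (2,3), (3,2), (4,2)]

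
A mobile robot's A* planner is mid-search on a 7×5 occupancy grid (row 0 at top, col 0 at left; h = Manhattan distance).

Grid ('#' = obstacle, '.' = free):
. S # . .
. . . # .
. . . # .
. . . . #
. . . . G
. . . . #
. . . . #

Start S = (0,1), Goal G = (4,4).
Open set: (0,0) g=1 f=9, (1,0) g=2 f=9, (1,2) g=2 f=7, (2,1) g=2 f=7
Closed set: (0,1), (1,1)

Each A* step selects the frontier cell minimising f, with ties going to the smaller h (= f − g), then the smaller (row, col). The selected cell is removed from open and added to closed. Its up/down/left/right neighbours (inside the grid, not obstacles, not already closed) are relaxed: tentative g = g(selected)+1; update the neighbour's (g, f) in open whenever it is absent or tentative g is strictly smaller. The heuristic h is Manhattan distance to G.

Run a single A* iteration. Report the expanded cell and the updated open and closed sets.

expanded=(1,2); open=[(0,0) g=1 f=9, (1,0) g=2 f=9, (2,1) g=2 f=7, (2,2) g=3 f=7]; closed=[(0,1), (1,1), (1,2)]

step 1: expand (1,2) (f=7, h=5) → closed; open now [(0,0) g=1 f=9, (1,0) g=2 f=9, (2,1) g=2 f=7, (2,2) g=3 f=7]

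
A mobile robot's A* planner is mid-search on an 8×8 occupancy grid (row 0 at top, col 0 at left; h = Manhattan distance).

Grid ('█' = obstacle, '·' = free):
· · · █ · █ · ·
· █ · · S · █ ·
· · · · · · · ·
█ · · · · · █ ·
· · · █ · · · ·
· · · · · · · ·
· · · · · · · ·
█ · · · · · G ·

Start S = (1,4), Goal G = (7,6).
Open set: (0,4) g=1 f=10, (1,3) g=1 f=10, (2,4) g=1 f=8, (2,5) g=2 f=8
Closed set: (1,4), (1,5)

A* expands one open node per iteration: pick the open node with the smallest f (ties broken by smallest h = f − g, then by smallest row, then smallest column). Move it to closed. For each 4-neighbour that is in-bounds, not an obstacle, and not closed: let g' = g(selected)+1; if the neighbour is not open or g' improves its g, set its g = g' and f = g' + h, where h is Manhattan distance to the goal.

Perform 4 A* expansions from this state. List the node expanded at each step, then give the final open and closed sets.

order=[(2,5) → (2,6) → (3,5) → (4,5)]; open=[(0,4) g=1 f=10, (1,3) g=1 f=10, (2,4) g=1 f=8, (2,7) g=4 f=10, (3,4) g=4 f=10, (4,4) g=5 f=10, (4,6) g=5 f=8, (5,5) g=5 f=8]; closed=[(1,4), (1,5), (2,5), (2,6), (3,5), (4,5)]

step 1: expand (2,5) (f=8, h=6) → closed; open now [(0,4) g=1 f=10, (1,3) g=1 f=10, (2,4) g=1 f=8, (2,6) g=3 f=8, (3,5) g=3 f=8]
step 2: expand (2,6) (f=8, h=5) → closed; open now [(0,4) g=1 f=10, (1,3) g=1 f=10, (2,4) g=1 f=8, (2,7) g=4 f=10, (3,5) g=3 f=8]
step 3: expand (3,5) (f=8, h=5) → closed; open now [(0,4) g=1 f=10, (1,3) g=1 f=10, (2,4) g=1 f=8, (2,7) g=4 f=10, (3,4) g=4 f=10, (4,5) g=4 f=8]
step 4: expand (4,5) (f=8, h=4) → closed; open now [(0,4) g=1 f=10, (1,3) g=1 f=10, (2,4) g=1 f=8, (2,7) g=4 f=10, (3,4) g=4 f=10, (4,4) g=5 f=10, (4,6) g=5 f=8, (5,5) g=5 f=8]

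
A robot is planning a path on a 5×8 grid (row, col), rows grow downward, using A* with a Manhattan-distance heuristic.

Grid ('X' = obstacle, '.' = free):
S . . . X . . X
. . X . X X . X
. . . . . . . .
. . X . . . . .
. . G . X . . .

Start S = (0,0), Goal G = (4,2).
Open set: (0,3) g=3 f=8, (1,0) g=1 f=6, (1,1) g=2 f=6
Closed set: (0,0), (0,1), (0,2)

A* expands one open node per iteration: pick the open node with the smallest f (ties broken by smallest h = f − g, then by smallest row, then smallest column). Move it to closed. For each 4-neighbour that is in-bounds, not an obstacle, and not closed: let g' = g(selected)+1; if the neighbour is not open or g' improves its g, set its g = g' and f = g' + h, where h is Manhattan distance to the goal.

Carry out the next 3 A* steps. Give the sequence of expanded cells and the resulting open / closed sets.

step 1: expand (1,1) (f=6, h=4) → closed; open now [(0,3) g=3 f=8, (1,0) g=1 f=6, (2,1) g=3 f=6]
step 2: expand (2,1) (f=6, h=3) → closed; open now [(0,3) g=3 f=8, (1,0) g=1 f=6, (2,0) g=4 f=8, (2,2) g=4 f=6, (3,1) g=4 f=6]
step 3: expand (2,2) (f=6, h=2) → closed; open now [(0,3) g=3 f=8, (1,0) g=1 f=6, (2,0) g=4 f=8, (2,3) g=5 f=8, (3,1) g=4 f=6]

order=[(1,1) → (2,1) → (2,2)]; open=[(0,3) g=3 f=8, (1,0) g=1 f=6, (2,0) g=4 f=8, (2,3) g=5 f=8, (3,1) g=4 f=6]; closed=[(0,0), (0,1), (0,2), (1,1), (2,1), (2,2)]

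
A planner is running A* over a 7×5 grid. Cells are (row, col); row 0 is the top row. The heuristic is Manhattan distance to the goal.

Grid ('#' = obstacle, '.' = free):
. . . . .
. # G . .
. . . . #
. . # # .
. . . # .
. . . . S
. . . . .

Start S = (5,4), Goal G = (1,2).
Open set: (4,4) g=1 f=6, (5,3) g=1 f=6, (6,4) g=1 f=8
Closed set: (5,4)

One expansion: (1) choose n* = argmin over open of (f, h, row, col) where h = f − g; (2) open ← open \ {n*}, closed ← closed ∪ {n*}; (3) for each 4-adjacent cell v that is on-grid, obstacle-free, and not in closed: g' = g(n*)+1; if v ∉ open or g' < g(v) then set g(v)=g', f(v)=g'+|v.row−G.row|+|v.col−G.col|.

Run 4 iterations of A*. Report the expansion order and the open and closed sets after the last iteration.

step 1: expand (4,4) (f=6, h=5) → closed; open now [(3,4) g=2 f=6, (5,3) g=1 f=6, (6,4) g=1 f=8]
step 2: expand (3,4) (f=6, h=4) → closed; open now [(5,3) g=1 f=6, (6,4) g=1 f=8]
step 3: expand (5,3) (f=6, h=5) → closed; open now [(5,2) g=2 f=6, (6,3) g=2 f=8, (6,4) g=1 f=8]
step 4: expand (5,2) (f=6, h=4) → closed; open now [(4,2) g=3 f=6, (5,1) g=3 f=8, (6,2) g=3 f=8, (6,3) g=2 f=8, (6,4) g=1 f=8]

order=[(4,4) → (3,4) → (5,3) → (5,2)]; open=[(4,2) g=3 f=6, (5,1) g=3 f=8, (6,2) g=3 f=8, (6,3) g=2 f=8, (6,4) g=1 f=8]; closed=[(3,4), (4,4), (5,2), (5,3), (5,4)]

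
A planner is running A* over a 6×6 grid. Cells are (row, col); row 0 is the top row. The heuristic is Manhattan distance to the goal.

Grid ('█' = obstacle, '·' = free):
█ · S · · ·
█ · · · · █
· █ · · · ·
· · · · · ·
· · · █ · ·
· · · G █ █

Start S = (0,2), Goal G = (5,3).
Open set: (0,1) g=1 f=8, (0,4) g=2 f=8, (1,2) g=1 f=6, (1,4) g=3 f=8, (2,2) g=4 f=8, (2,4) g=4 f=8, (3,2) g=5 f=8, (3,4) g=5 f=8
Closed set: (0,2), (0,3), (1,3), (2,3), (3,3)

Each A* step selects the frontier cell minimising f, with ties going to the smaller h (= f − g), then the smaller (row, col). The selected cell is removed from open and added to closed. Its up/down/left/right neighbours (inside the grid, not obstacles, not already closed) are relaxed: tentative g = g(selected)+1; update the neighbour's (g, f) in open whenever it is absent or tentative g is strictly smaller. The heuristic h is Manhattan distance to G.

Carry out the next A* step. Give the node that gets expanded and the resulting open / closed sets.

expanded=(1,2); open=[(0,1) g=1 f=8, (0,4) g=2 f=8, (1,1) g=2 f=8, (1,4) g=3 f=8, (2,2) g=2 f=6, (2,4) g=4 f=8, (3,2) g=5 f=8, (3,4) g=5 f=8]; closed=[(0,2), (0,3), (1,2), (1,3), (2,3), (3,3)]

step 1: expand (1,2) (f=6, h=5) → closed; open now [(0,1) g=1 f=8, (0,4) g=2 f=8, (1,1) g=2 f=8, (1,4) g=3 f=8, (2,2) g=2 f=6, (2,4) g=4 f=8, (3,2) g=5 f=8, (3,4) g=5 f=8]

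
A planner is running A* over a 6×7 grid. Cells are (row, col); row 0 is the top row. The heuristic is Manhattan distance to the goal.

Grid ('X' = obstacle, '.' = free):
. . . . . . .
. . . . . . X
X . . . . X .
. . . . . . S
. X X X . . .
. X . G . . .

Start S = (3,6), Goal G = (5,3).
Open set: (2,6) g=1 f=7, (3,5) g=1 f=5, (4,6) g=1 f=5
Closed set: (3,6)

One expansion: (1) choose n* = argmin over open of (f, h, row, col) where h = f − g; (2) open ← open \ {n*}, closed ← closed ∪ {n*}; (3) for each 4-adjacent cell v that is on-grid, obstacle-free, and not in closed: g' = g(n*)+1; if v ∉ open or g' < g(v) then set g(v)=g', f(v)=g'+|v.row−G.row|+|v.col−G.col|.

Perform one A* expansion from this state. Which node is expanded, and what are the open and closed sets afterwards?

expanded=(3,5); open=[(2,6) g=1 f=7, (3,4) g=2 f=5, (4,5) g=2 f=5, (4,6) g=1 f=5]; closed=[(3,5), (3,6)]

step 1: expand (3,5) (f=5, h=4) → closed; open now [(2,6) g=1 f=7, (3,4) g=2 f=5, (4,5) g=2 f=5, (4,6) g=1 f=5]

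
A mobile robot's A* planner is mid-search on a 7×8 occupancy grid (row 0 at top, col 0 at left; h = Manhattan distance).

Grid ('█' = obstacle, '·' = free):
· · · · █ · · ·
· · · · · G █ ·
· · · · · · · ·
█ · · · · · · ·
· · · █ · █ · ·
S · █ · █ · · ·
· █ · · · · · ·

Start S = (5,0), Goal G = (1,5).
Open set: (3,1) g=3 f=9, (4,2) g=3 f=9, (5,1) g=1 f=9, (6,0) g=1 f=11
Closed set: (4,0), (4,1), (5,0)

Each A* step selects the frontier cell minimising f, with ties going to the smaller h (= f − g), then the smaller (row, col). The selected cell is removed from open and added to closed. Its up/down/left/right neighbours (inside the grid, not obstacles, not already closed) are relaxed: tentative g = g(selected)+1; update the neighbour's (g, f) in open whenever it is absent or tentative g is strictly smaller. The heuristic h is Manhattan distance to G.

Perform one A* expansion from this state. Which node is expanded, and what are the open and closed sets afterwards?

step 1: expand (3,1) (f=9, h=6) → closed; open now [(2,1) g=4 f=9, (3,2) g=4 f=9, (4,2) g=3 f=9, (5,1) g=1 f=9, (6,0) g=1 f=11]

expanded=(3,1); open=[(2,1) g=4 f=9, (3,2) g=4 f=9, (4,2) g=3 f=9, (5,1) g=1 f=9, (6,0) g=1 f=11]; closed=[(3,1), (4,0), (4,1), (5,0)]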